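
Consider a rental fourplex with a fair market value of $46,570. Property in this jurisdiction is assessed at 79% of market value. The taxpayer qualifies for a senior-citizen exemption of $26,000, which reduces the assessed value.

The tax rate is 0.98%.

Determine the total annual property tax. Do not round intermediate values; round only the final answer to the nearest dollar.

$106

Assessed value = $46,570 × 0.79 = $36,790.3
Taxable value = $36,790.3 − $26,000 = $10,790.3
Tax = $10,790.3 × 0.0098 = $105.74494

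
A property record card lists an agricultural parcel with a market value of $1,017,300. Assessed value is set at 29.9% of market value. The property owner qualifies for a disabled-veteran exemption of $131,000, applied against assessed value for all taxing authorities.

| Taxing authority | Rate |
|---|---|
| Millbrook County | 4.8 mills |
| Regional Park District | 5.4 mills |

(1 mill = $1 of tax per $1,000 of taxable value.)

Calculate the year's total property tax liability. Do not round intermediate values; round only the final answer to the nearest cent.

$1,766.36

Assessed value = $1,017,300 × 0.299 = $304,172.7
Taxable value = $304,172.7 − $131,000 = $173,172.7
Millbrook County: $173,172.7 × 0.0048 = $831.22896
Regional Park District: $173,172.7 × 0.0054 = $935.13258
Total = $831.22896 + $935.13258 = $1,766.36154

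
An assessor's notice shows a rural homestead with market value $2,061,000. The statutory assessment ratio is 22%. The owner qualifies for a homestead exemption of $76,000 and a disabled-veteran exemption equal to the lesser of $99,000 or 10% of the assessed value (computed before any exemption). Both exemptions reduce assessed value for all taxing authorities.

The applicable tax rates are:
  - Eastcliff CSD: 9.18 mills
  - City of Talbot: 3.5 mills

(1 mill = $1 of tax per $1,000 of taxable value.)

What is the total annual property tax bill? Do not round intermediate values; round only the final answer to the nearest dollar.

Assessed value = $2,061,000 × 0.22 = $453,420
Disabled-veteran exemption = min($99,000, 10% × $453,420) = min($99,000, $45,342) = $45,342 (percentage binds)
Taxable value = $453,420 − $76,000 − $45,342 = $332,078
Eastcliff CSD: $332,078 × 0.00918 = $3,048.47604
City of Talbot: $332,078 × 0.0035 = $1,162.273
Total = $4,210.74904

$4,211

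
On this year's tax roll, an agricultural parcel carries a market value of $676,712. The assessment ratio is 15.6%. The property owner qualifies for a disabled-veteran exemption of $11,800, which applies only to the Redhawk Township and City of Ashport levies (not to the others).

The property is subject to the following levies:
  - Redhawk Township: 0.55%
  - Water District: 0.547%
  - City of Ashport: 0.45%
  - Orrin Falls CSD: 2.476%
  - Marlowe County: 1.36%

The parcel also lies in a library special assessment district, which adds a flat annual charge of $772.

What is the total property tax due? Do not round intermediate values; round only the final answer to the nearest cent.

Assessed value = $676,712 × 0.156 = $105,567.072
Redhawk Township: ($105,567.072 − $11,800) × 0.0055 = $93,767.072 × 0.0055 = $515.718896
Water District: $105,567.072 × 0.00547 = $577.45188384
City of Ashport: ($105,567.072 − $11,800) × 0.0045 = $93,767.072 × 0.0045 = $421.951824
Orrin Falls CSD: $105,567.072 × 0.02476 = $2,613.84070272
Marlowe County: $105,567.072 × 0.0136 = $1,435.7121792
Levies subtotal = $5,564.67548576
Total = $5,564.67548576 + $772 = $6,336.67548576

$6,336.68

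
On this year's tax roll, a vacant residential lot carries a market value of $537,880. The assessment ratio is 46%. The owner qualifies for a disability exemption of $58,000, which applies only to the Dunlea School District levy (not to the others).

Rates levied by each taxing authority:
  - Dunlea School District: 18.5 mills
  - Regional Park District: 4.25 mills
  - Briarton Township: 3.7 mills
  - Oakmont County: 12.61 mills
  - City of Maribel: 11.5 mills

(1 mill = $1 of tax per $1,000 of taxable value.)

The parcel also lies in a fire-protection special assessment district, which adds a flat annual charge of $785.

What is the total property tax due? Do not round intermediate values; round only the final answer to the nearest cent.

Assessed value = $537,880 × 0.46 = $247,424.8
Dunlea School District: ($247,424.8 − $58,000) × 0.0185 = $189,424.8 × 0.0185 = $3,504.3588
Regional Park District: $247,424.8 × 0.00425 = $1,051.5554
Briarton Township: $247,424.8 × 0.0037 = $915.47176
Oakmont County: $247,424.8 × 0.01261 = $3,120.026728
City of Maribel: $247,424.8 × 0.0115 = $2,845.3852
Levies subtotal = $11,436.797888
Total = $11,436.797888 + $785 = $12,221.797888

$12,221.80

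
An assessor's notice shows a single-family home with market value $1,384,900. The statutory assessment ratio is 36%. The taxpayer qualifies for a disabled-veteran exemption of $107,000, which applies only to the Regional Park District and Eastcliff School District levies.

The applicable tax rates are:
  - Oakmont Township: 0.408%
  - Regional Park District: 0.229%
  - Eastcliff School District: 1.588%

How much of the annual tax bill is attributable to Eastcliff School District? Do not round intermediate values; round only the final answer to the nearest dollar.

Assessed value = $1,384,900 × 0.36 = $498,564
Eastcliff School District taxable value = $498,564 − $107,000 = $391,564
Eastcliff School District levy = $391,564 × 0.01588 = $6,218.03632

$6,218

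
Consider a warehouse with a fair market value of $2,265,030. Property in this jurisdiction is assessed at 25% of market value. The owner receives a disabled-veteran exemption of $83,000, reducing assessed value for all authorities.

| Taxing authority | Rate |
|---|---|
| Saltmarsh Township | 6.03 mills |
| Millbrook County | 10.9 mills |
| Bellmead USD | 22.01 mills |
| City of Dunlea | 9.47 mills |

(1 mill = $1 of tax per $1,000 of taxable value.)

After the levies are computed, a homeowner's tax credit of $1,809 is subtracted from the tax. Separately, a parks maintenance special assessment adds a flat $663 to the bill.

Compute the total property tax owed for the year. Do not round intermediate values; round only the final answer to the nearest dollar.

Assessed value = $2,265,030 × 0.25 = $566,257.5
Taxable value = $566,257.5 − $83,000 = $483,257.5
Saltmarsh Township: $483,257.5 × 0.00603 = $2,914.042725
Millbrook County: $483,257.5 × 0.0109 = $5,267.50675
Bellmead USD: $483,257.5 × 0.02201 = $10,636.497575
City of Dunlea: $483,257.5 × 0.00947 = $4,576.448525
Levies subtotal = $23,394.495575
After credit = $23,394.495575 − $1,809 = $21,585.495575
Total = $21,585.495575 + $663 = $22,248.495575

$22,248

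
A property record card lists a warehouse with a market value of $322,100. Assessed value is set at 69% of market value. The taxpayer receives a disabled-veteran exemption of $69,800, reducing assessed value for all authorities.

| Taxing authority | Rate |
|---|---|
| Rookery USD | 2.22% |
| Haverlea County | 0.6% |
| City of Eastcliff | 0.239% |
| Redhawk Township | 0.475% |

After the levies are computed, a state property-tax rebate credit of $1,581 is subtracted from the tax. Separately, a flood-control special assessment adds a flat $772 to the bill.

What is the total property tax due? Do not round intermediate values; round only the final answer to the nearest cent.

Assessed value = $322,100 × 0.69 = $222,249
Taxable value = $222,249 − $69,800 = $152,449
Rookery USD: $152,449 × 0.0222 = $3,384.3678
Haverlea County: $152,449 × 0.006 = $914.694
City of Eastcliff: $152,449 × 0.00239 = $364.35311
Redhawk Township: $152,449 × 0.00475 = $724.13275
Levies subtotal = $5,387.54766
After credit = $5,387.54766 − $1,581 = $3,806.54766
Total = $3,806.54766 + $772 = $4,578.54766

$4,578.55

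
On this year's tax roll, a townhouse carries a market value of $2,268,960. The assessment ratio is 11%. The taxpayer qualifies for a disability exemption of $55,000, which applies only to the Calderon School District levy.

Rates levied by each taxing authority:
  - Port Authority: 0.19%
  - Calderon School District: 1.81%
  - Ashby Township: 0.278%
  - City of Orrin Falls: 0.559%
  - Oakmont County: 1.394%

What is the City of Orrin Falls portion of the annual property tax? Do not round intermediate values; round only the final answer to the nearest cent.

Assessed value = $2,268,960 × 0.11 = $249,585.6
City of Orrin Falls taxable value = $249,585.6 (exemption does not apply)
City of Orrin Falls levy = $249,585.6 × 0.00559 = $1,395.183504

$1,395.18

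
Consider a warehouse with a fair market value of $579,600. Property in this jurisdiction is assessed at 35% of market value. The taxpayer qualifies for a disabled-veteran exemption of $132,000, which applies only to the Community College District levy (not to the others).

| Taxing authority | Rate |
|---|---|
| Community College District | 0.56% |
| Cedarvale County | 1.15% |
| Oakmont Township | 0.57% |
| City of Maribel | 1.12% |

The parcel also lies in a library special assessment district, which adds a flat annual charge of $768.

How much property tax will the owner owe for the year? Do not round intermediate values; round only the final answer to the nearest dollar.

$6,926

Assessed value = $579,600 × 0.35 = $202,860
Community College District: ($202,860 − $132,000) × 0.0056 = $70,860 × 0.0056 = $396.816
Cedarvale County: $202,860 × 0.0115 = $2,332.89
Oakmont Township: $202,860 × 0.0057 = $1,156.302
City of Maribel: $202,860 × 0.0112 = $2,272.032
Levies subtotal = $6,158.04
Total = $6,158.04 + $768 = $6,926.04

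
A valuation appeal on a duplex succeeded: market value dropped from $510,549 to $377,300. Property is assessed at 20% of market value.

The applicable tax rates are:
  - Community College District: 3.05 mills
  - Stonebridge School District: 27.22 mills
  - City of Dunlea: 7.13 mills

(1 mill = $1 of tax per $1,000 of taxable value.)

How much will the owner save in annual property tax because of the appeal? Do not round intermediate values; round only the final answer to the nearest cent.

$996.70

Old assessed value = $510,549 × 0.2 = $102,109.8
New assessed value = $377,300 × 0.2 = $75,460
Combined rate = 0.00305 + 0.02722 + 0.00713 = 0.0374
Old tax = $102,109.8 × 0.0374 = $3,818.90652
New tax = $75,460 × 0.0374 = $2,822.204
Reduction = $3,818.90652 − $2,822.204 = $996.70252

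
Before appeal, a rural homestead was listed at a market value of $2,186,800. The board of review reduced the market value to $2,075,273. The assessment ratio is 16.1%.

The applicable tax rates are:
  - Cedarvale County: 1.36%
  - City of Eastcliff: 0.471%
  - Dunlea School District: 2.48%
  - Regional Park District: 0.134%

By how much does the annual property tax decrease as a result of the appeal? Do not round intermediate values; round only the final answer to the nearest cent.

$798.14

Old assessed value = $2,186,800 × 0.161 = $352,074.8
New assessed value = $2,075,273 × 0.161 = $334,118.953
Combined rate = 0.0136 + 0.00471 + 0.0248 + 0.00134 = 0.04445
Old tax = $352,074.8 × 0.04445 = $15,649.72486
New tax = $334,118.953 × 0.04445 = $14,851.58746085
Reduction = $15,649.72486 − $14,851.58746085 = $798.13739915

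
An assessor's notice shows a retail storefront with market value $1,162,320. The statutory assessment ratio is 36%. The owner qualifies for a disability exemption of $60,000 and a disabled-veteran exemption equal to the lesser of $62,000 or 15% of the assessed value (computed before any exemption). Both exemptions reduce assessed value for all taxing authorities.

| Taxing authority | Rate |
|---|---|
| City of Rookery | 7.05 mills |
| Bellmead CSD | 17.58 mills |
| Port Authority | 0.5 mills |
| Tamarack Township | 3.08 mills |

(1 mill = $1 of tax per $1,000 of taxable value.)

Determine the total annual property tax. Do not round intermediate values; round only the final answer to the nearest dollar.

$8,362

Assessed value = $1,162,320 × 0.36 = $418,435.2
Disabled-veteran exemption = min($62,000, 15% × $418,435.2) = min($62,000, $62,765.28) = $62,000 (dollar cap binds)
Taxable value = $418,435.2 − $60,000 − $62,000 = $296,435.2
City of Rookery: $296,435.2 × 0.00705 = $2,089.86816
Bellmead CSD: $296,435.2 × 0.01758 = $5,211.330816
Port Authority: $296,435.2 × 0.0005 = $148.2176
Tamarack Township: $296,435.2 × 0.00308 = $913.020416
Total = $8,362.436992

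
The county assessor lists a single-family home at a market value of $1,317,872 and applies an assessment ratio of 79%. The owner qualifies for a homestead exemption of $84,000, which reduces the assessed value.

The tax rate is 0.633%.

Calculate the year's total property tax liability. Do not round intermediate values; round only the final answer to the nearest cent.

Assessed value = $1,317,872 × 0.79 = $1,041,118.88
Taxable value = $1,041,118.88 − $84,000 = $957,118.88
Tax = $957,118.88 × 0.00633 = $6,058.5625104

$6,058.56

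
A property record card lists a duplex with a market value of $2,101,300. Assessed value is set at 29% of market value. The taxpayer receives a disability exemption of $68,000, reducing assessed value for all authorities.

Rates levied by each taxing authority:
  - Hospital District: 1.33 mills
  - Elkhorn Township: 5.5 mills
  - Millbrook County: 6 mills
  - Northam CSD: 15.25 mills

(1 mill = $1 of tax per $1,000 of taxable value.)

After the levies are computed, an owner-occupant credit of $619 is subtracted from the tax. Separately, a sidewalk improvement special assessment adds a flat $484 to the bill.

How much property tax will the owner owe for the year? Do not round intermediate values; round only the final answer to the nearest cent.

$15,066.87

Assessed value = $2,101,300 × 0.29 = $609,377
Taxable value = $609,377 − $68,000 = $541,377
Hospital District: $541,377 × 0.00133 = $720.03141
Elkhorn Township: $541,377 × 0.0055 = $2,977.5735
Millbrook County: $541,377 × 0.006 = $3,248.262
Northam CSD: $541,377 × 0.01525 = $8,255.99925
Levies subtotal = $15,201.86616
After credit = $15,201.86616 − $619 = $14,582.86616
Total = $14,582.86616 + $484 = $15,066.86616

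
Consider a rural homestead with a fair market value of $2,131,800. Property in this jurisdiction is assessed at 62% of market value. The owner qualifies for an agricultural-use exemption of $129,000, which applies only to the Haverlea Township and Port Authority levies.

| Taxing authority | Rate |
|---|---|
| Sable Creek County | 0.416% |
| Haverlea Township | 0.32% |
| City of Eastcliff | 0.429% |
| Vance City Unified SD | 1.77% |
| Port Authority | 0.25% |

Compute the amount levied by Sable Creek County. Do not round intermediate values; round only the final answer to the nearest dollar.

Assessed value = $2,131,800 × 0.62 = $1,321,716
Sable Creek County taxable value = $1,321,716 (exemption does not apply)
Sable Creek County levy = $1,321,716 × 0.00416 = $5,498.33856

$5,498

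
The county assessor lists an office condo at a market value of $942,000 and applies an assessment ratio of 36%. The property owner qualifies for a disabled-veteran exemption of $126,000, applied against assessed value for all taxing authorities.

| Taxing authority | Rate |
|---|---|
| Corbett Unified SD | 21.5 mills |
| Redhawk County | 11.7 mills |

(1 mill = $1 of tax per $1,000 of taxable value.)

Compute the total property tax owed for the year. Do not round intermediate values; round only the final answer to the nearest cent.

Assessed value = $942,000 × 0.36 = $339,120
Taxable value = $339,120 − $126,000 = $213,120
Corbett Unified SD: $213,120 × 0.0215 = $4,582.08
Redhawk County: $213,120 × 0.0117 = $2,493.504
Total = $4,582.08 + $2,493.504 = $7,075.584

$7,075.58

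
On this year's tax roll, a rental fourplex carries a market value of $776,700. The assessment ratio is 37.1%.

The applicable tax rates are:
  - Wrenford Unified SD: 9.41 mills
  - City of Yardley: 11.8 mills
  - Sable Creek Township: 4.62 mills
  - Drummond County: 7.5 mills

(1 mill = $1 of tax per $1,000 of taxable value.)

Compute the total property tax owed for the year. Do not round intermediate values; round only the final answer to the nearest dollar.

$9,604

Assessed value = $776,700 × 0.371 = $288,155.7
Wrenford Unified SD: $288,155.7 × 0.00941 = $2,711.545137
City of Yardley: $288,155.7 × 0.0118 = $3,400.23726
Sable Creek Township: $288,155.7 × 0.00462 = $1,331.279334
Drummond County: $288,155.7 × 0.0075 = $2,161.16775
Total = $2,711.545137 + $3,400.23726 + $1,331.279334 + $2,161.16775 = $9,604.229481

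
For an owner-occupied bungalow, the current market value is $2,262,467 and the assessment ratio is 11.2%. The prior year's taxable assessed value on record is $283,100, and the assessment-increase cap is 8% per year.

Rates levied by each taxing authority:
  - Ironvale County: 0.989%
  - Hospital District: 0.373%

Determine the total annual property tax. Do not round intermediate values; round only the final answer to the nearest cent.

Uncapped assessed value = $2,262,467 × 0.112 = $253,396.304
Cap limit = $283,100 × 1.08 = $305,748
Taxable assessed value = min($253,396.304, $305,748) = $253,396.304 (cap does not bind)
Ironvale County: $253,396.304 × 0.00989 = $2,506.08944656
Hospital District: $253,396.304 × 0.00373 = $945.16821392
Total = $3,451.25766048

$3,451.26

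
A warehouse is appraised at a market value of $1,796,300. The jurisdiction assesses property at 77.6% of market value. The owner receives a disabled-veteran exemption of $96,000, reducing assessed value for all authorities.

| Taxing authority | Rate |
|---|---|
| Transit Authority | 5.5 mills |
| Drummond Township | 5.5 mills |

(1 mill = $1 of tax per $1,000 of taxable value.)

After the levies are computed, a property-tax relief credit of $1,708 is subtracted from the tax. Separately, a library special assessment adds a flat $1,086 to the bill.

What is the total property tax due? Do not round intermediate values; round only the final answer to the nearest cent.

Assessed value = $1,796,300 × 0.776 = $1,393,928.8
Taxable value = $1,393,928.8 − $96,000 = $1,297,928.8
Transit Authority: $1,297,928.8 × 0.0055 = $7,138.6084
Drummond Township: $1,297,928.8 × 0.0055 = $7,138.6084
Levies subtotal = $14,277.2168
After credit = $14,277.2168 − $1,708 = $12,569.2168
Total = $12,569.2168 + $1,086 = $13,655.2168

$13,655.22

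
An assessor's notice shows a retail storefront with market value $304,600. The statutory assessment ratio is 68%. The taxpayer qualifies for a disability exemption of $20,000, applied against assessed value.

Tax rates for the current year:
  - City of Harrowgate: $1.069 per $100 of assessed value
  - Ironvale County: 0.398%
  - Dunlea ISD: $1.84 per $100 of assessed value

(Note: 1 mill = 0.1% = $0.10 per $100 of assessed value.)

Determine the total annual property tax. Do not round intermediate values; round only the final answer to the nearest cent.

$6,188.32

Assessed value = $304,600 × 0.68 = $207,128
Taxable value = $207,128 − $20,000 = $187,128
City of Harrowgate: $187,128 × 0.01069 = $2,000.39832
Ironvale County: $187,128 × 0.00398 = $744.76944
Dunlea ISD: $187,128 × 0.0184 = $3,443.1552
Total = $6,188.32296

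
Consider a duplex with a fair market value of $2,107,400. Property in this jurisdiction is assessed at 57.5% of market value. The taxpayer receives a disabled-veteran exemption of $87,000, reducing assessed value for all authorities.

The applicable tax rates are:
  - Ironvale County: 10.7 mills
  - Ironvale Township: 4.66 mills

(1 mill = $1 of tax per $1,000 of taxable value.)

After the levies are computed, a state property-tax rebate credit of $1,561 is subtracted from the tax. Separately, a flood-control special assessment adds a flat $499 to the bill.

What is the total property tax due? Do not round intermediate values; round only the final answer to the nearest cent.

Assessed value = $2,107,400 × 0.575 = $1,211,755
Taxable value = $1,211,755 − $87,000 = $1,124,755
Ironvale County: $1,124,755 × 0.0107 = $12,034.8785
Ironvale Township: $1,124,755 × 0.00466 = $5,241.3583
Levies subtotal = $17,276.2368
After credit = $17,276.2368 − $1,561 = $15,715.2368
Total = $15,715.2368 + $499 = $16,214.2368

$16,214.24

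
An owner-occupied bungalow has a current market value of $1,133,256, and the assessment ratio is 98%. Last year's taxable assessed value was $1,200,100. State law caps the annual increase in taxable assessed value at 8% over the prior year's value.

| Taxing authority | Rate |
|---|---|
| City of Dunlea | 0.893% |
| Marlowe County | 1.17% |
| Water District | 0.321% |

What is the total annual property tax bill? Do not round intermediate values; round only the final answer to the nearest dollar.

Uncapped assessed value = $1,133,256 × 0.98 = $1,110,590.88
Cap limit = $1,200,100 × 1.08 = $1,296,108
Taxable assessed value = min($1,110,590.88, $1,296,108) = $1,110,590.88 (cap does not bind)
City of Dunlea: $1,110,590.88 × 0.00893 = $9,917.5765584
Marlowe County: $1,110,590.88 × 0.0117 = $12,993.913296
Water District: $1,110,590.88 × 0.00321 = $3,564.9967248
Total = $26,476.4865792

$26,476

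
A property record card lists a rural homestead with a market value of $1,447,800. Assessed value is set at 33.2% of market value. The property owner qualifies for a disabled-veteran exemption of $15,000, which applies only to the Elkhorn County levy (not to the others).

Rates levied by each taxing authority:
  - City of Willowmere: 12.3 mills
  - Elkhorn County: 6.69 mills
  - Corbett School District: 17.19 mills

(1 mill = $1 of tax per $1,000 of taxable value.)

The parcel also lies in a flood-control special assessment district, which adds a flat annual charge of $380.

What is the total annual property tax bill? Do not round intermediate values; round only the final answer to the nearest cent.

Assessed value = $1,447,800 × 0.332 = $480,669.6
City of Willowmere: $480,669.6 × 0.0123 = $5,912.23608
Elkhorn County: ($480,669.6 − $15,000) × 0.00669 = $465,669.6 × 0.00669 = $3,115.329624
Corbett School District: $480,669.6 × 0.01719 = $8,262.710424
Levies subtotal = $17,290.276128
Total = $17,290.276128 + $380 = $17,670.276128

$17,670.28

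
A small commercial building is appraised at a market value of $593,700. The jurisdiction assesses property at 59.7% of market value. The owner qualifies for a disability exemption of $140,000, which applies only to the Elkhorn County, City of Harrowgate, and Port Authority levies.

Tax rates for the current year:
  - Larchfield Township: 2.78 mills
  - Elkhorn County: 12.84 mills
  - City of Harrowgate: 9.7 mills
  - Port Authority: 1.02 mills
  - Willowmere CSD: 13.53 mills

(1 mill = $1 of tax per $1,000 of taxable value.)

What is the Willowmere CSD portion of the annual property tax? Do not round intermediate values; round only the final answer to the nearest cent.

Assessed value = $593,700 × 0.597 = $354,438.9
Willowmere CSD taxable value = $354,438.9 (exemption does not apply)
Willowmere CSD levy = $354,438.9 × 0.01353 = $4,795.558317

$4,795.56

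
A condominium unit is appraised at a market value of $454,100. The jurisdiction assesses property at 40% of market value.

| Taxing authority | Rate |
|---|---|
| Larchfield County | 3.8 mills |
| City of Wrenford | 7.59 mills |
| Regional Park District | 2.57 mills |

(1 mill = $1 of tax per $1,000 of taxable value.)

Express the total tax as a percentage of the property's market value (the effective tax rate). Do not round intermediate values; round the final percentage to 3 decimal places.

0.558%

Assessed value = $454,100 × 0.4 = $181,640
Larchfield County: $181,640 × 0.0038 = $690.232
City of Wrenford: $181,640 × 0.00759 = $1,378.6476
Regional Park District: $181,640 × 0.00257 = $466.8148
Total tax = $2,535.6944
Effective rate = $2,535.6944 ÷ $454,100 = 0.558% of market value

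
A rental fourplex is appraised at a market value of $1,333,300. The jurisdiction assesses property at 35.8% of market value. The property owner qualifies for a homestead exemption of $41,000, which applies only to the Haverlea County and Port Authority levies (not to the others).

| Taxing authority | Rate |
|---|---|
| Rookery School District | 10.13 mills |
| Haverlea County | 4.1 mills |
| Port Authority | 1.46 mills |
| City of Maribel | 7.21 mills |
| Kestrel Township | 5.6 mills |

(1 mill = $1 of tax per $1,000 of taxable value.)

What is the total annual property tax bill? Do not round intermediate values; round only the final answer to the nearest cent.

$13,375.70

Assessed value = $1,333,300 × 0.358 = $477,321.4
Rookery School District: $477,321.4 × 0.01013 = $4,835.265782
Haverlea County: ($477,321.4 − $41,000) × 0.0041 = $436,321.4 × 0.0041 = $1,788.91774
Port Authority: ($477,321.4 − $41,000) × 0.00146 = $436,321.4 × 0.00146 = $637.029244
City of Maribel: $477,321.4 × 0.00721 = $3,441.487294
Kestrel Township: $477,321.4 × 0.0056 = $2,672.99984
Total = $13,375.6999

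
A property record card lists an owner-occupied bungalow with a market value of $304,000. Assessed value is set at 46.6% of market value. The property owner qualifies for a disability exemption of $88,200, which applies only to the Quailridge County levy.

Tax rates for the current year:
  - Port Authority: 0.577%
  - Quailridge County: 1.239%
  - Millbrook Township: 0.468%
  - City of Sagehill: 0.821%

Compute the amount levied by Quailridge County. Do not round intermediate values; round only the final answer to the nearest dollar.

Assessed value = $304,000 × 0.466 = $141,664
Quailridge County taxable value = $141,664 − $88,200 = $53,464
Quailridge County levy = $53,464 × 0.01239 = $662.41896

$662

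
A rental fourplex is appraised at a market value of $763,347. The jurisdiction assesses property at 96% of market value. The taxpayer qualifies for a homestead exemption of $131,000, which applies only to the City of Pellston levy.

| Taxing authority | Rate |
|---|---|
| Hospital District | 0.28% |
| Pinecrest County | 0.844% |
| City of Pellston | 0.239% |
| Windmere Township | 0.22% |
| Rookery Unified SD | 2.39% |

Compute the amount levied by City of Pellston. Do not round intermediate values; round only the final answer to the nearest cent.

$1,438.33

Assessed value = $763,347 × 0.96 = $732,813.12
City of Pellston taxable value = $732,813.12 − $131,000 = $601,813.12
City of Pellston levy = $601,813.12 × 0.00239 = $1,438.3333568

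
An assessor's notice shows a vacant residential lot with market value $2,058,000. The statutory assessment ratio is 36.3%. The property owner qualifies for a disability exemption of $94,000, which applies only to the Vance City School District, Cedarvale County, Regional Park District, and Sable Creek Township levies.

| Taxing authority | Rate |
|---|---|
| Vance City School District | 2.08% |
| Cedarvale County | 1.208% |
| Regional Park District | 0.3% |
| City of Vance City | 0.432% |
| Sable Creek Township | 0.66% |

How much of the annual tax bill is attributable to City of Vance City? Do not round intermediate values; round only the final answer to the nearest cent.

Assessed value = $2,058,000 × 0.363 = $747,054
City of Vance City taxable value = $747,054 (exemption does not apply)
City of Vance City levy = $747,054 × 0.00432 = $3,227.27328

$3,227.27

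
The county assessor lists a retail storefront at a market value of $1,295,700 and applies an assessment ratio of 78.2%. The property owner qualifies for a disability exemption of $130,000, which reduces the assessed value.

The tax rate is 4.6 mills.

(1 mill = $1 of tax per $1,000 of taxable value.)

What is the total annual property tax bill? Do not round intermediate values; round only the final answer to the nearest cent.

Assessed value = $1,295,700 × 0.782 = $1,013,237.4
Taxable value = $1,013,237.4 − $130,000 = $883,237.4
Tax = $883,237.4 × 0.0046 = $4,062.89204

$4,062.89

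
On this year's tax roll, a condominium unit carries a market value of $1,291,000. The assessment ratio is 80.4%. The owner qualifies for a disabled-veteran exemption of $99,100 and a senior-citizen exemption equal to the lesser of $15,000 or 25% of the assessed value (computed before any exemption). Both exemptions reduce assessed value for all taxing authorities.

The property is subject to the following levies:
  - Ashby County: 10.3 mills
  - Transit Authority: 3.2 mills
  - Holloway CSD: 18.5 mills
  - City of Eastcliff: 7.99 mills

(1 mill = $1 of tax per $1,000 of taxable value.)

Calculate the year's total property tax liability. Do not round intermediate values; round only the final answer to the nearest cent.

$36,945.32

Assessed value = $1,291,000 × 0.804 = $1,037,964
Senior-citizen exemption = min($15,000, 25% × $1,037,964) = min($15,000, $259,491) = $15,000 (dollar cap binds)
Taxable value = $1,037,964 − $99,100 − $15,000 = $923,864
Ashby County: $923,864 × 0.0103 = $9,515.7992
Transit Authority: $923,864 × 0.0032 = $2,956.3648
Holloway CSD: $923,864 × 0.0185 = $17,091.484
City of Eastcliff: $923,864 × 0.00799 = $7,381.67336
Total = $36,945.32136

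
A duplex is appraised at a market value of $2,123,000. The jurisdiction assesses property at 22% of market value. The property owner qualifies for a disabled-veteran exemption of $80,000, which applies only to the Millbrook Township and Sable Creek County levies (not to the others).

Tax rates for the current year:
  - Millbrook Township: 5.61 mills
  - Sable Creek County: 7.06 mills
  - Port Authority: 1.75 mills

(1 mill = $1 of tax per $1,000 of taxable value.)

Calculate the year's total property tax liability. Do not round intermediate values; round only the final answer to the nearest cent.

$5,721.41

Assessed value = $2,123,000 × 0.22 = $467,060
Millbrook Township: ($467,060 − $80,000) × 0.00561 = $387,060 × 0.00561 = $2,171.4066
Sable Creek County: ($467,060 − $80,000) × 0.00706 = $387,060 × 0.00706 = $2,732.6436
Port Authority: $467,060 × 0.00175 = $817.355
Total = $5,721.4052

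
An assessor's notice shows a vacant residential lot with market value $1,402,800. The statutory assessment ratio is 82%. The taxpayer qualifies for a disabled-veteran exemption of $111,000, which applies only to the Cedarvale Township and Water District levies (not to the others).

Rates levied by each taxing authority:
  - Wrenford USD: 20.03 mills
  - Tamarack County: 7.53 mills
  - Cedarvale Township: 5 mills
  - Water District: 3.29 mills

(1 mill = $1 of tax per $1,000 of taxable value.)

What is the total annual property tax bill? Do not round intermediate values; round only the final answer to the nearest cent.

$40,317.92

Assessed value = $1,402,800 × 0.82 = $1,150,296
Wrenford USD: $1,150,296 × 0.02003 = $23,040.42888
Tamarack County: $1,150,296 × 0.00753 = $8,661.72888
Cedarvale Township: ($1,150,296 − $111,000) × 0.005 = $1,039,296 × 0.005 = $5,196.48
Water District: ($1,150,296 − $111,000) × 0.00329 = $1,039,296 × 0.00329 = $3,419.28384
Total = $40,317.9216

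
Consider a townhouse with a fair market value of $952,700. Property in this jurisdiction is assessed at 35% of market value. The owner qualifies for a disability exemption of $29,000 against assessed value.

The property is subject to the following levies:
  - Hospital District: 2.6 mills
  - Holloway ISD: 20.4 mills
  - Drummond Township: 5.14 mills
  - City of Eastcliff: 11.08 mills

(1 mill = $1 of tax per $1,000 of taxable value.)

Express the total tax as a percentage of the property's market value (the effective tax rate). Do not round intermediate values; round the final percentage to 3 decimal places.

Assessed value = $952,700 × 0.35 = $333,445
Taxable value = $333,445 − $29,000 = $304,445
Hospital District: $304,445 × 0.0026 = $791.557
Holloway ISD: $304,445 × 0.0204 = $6,210.678
Drummond Township: $304,445 × 0.00514 = $1,564.8473
City of Eastcliff: $304,445 × 0.01108 = $3,373.2506
Total tax = $11,940.3329
Effective rate = $11,940.3329 ÷ $952,700 = 1.253% of market value

1.253%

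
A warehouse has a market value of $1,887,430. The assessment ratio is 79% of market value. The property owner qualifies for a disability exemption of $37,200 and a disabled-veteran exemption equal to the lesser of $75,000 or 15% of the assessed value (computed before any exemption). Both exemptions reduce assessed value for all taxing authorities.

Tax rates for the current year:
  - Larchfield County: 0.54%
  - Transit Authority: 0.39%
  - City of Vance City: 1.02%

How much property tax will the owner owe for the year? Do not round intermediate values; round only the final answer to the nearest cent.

$26,887.96

Assessed value = $1,887,430 × 0.79 = $1,491,069.7
Disabled-veteran exemption = min($75,000, 15% × $1,491,069.7) = min($75,000, $223,660.455) = $75,000 (dollar cap binds)
Taxable value = $1,491,069.7 − $37,200 − $75,000 = $1,378,869.7
Larchfield County: $1,378,869.7 × 0.0054 = $7,445.89638
Transit Authority: $1,378,869.7 × 0.0039 = $5,377.59183
City of Vance City: $1,378,869.7 × 0.0102 = $14,064.47094
Total = $26,887.95915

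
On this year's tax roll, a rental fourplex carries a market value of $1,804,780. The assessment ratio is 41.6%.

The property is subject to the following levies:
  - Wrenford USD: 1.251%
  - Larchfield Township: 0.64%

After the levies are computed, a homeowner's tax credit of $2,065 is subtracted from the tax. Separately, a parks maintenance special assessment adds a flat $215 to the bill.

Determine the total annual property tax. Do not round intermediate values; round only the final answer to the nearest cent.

Assessed value = $1,804,780 × 0.416 = $750,788.48
Wrenford USD: $750,788.48 × 0.01251 = $9,392.3638848
Larchfield Township: $750,788.48 × 0.0064 = $4,805.046272
Levies subtotal = $14,197.4101568
After credit = $14,197.4101568 − $2,065 = $12,132.4101568
Total = $12,132.4101568 + $215 = $12,347.4101568

$12,347.41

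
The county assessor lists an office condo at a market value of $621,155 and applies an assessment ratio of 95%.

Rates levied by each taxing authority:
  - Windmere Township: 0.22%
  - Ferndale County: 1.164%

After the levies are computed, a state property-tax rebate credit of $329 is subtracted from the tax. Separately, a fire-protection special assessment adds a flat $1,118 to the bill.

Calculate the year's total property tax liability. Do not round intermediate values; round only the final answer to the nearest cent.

$8,955.95

Assessed value = $621,155 × 0.95 = $590,097.25
Windmere Township: $590,097.25 × 0.0022 = $1,298.21395
Ferndale County: $590,097.25 × 0.01164 = $6,868.73199
Levies subtotal = $8,166.94594
After credit = $8,166.94594 − $329 = $7,837.94594
Total = $7,837.94594 + $1,118 = $8,955.94594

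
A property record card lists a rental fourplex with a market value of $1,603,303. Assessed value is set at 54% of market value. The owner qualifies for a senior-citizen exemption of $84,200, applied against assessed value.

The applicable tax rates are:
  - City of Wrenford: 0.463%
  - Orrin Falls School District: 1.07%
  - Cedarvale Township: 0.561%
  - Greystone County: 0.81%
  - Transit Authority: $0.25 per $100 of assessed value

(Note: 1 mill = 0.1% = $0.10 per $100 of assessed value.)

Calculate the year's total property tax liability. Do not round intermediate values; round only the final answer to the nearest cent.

$24,651.15

Assessed value = $1,603,303 × 0.54 = $865,783.62
Taxable value = $865,783.62 − $84,200 = $781,583.62
City of Wrenford: $781,583.62 × 0.00463 = $3,618.7321606
Orrin Falls School District: $781,583.62 × 0.0107 = $8,362.944734
Cedarvale Township: $781,583.62 × 0.00561 = $4,384.6841082
Greystone County: $781,583.62 × 0.0081 = $6,330.827322
Transit Authority: $781,583.62 × 0.0025 = $1,953.95905
Total = $24,651.1473748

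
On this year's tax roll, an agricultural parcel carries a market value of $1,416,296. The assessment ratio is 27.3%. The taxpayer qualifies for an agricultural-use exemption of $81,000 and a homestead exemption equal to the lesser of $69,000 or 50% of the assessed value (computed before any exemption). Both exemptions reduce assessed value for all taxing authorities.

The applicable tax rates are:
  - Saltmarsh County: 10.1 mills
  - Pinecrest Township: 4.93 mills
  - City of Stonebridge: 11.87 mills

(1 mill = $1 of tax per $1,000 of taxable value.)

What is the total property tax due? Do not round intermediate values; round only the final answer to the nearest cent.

Assessed value = $1,416,296 × 0.273 = $386,648.808
Homestead exemption = min($69,000, 50% × $386,648.808) = min($69,000, $193,324.404) = $69,000 (dollar cap binds)
Taxable value = $386,648.808 − $81,000 − $69,000 = $236,648.808
Saltmarsh County: $236,648.808 × 0.0101 = $2,390.1529608
Pinecrest Township: $236,648.808 × 0.00493 = $1,166.67862344
City of Stonebridge: $236,648.808 × 0.01187 = $2,809.02135096
Total = $6,365.8529352

$6,365.85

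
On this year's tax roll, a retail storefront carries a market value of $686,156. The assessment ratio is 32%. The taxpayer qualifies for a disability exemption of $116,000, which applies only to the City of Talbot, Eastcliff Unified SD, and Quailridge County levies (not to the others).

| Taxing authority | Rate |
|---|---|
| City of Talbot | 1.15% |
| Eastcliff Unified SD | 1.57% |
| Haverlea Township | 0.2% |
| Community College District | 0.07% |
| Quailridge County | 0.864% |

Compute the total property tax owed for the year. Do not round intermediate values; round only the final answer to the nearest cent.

Assessed value = $686,156 × 0.32 = $219,569.92
City of Talbot: ($219,569.92 − $116,000) × 0.0115 = $103,569.92 × 0.0115 = $1,191.05408
Eastcliff Unified SD: ($219,569.92 − $116,000) × 0.0157 = $103,569.92 × 0.0157 = $1,626.047744
Haverlea Township: $219,569.92 × 0.002 = $439.13984
Community College District: $219,569.92 × 0.0007 = $153.698944
Quailridge County: ($219,569.92 − $116,000) × 0.00864 = $103,569.92 × 0.00864 = $894.8441088
Total = $4,304.7847168

$4,304.78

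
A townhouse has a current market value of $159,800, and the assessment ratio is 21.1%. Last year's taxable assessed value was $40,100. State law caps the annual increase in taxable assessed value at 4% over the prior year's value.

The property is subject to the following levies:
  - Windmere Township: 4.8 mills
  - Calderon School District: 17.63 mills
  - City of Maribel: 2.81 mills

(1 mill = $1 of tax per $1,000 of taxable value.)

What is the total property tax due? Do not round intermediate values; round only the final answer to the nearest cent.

Uncapped assessed value = $159,800 × 0.211 = $33,717.8
Cap limit = $40,100 × 1.04 = $41,704
Taxable assessed value = min($33,717.8, $41,704) = $33,717.8 (cap does not bind)
Windmere Township: $33,717.8 × 0.0048 = $161.84544
Calderon School District: $33,717.8 × 0.01763 = $594.444814
City of Maribel: $33,717.8 × 0.00281 = $94.747018
Total = $851.037272

$851.04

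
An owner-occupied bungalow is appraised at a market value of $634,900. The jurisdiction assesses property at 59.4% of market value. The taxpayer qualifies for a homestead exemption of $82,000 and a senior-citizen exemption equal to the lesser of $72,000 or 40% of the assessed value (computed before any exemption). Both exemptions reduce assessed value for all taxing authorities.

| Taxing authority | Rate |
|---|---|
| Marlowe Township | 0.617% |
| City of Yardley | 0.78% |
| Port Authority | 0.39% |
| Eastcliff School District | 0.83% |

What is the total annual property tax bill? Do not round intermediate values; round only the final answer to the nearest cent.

Assessed value = $634,900 × 0.594 = $377,130.6
Senior-citizen exemption = min($72,000, 40% × $377,130.6) = min($72,000, $150,852.24) = $72,000 (dollar cap binds)
Taxable value = $377,130.6 − $82,000 − $72,000 = $223,130.6
Marlowe Township: $223,130.6 × 0.00617 = $1,376.715802
City of Yardley: $223,130.6 × 0.0078 = $1,740.41868
Port Authority: $223,130.6 × 0.0039 = $870.20934
Eastcliff School District: $223,130.6 × 0.0083 = $1,851.98398
Total = $5,839.327802

$5,839.33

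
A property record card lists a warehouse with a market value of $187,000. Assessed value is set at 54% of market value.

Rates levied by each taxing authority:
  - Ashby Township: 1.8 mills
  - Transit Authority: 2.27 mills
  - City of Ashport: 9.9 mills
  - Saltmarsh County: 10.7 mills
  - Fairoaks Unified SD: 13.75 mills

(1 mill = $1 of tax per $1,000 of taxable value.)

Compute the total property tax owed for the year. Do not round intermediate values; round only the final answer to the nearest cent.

$3,879.65

Assessed value = $187,000 × 0.54 = $100,980
Ashby Township: $100,980 × 0.0018 = $181.764
Transit Authority: $100,980 × 0.00227 = $229.2246
City of Ashport: $100,980 × 0.0099 = $999.702
Saltmarsh County: $100,980 × 0.0107 = $1,080.486
Fairoaks Unified SD: $100,980 × 0.01375 = $1,388.475
Total = $181.764 + $229.2246 + $999.702 + $1,080.486 + $1,388.475 = $3,879.6516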